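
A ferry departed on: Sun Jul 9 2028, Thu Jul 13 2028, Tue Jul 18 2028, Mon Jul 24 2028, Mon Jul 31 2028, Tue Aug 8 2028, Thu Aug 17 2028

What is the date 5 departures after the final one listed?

Mon Oct 16 2028

Gaps: 4, 5, 6, 7, 8, 9 days — each gap is 1 larger than the previous one.
Next gap: 10 days. Thu Aug 17 2028 + 10 days = Sun Aug 27 2028.
Next gap: 11 days. Sun Aug 27 2028 + 11 days = Thu Sep 7 2028.
Next gap: 12 days. Thu Sep 7 2028 + 12 days = Tue Sep 19 2028.
Next gap: 13 days. Tue Sep 19 2028 + 13 days = Mon Oct 2 2028.
Next gap: 14 days. Mon Oct 2 2028 + 14 days = Mon Oct 16 2028.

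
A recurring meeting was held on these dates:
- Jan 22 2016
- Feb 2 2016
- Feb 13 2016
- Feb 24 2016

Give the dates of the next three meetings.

Every event comes 11 days after the last (11, 11, 11).
Feb 24 2016 + 11 days = Mar 6 2016.
Mar 6 2016 + 11 days = Mar 17 2016.
Mar 17 2016 + 11 days = Mar 28 2016.

Mar 6 2016, Mar 17 2016, Mar 28 2016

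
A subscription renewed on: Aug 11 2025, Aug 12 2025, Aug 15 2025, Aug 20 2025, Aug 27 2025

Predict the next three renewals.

Sep 5 2025, Sep 16 2025, Sep 29 2025

The spacing grows by 2 each time: 1, 3, 5, 7 days.
Next gap: 9 days. Aug 27 2025 + 9 days = Sep 5 2025.
Next gap: 11 days. Sep 5 2025 + 11 days = Sep 16 2025.
Next gap: 13 days. Sep 16 2025 + 13 days = Sep 29 2025.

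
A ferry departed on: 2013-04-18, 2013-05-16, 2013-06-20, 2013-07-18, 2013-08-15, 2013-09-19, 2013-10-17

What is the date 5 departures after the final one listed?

2014-03-20

All dates are Thursdays, 28, 35, 28, 28, 35, 28 days apart.
Specifically, the 3rd Thursday of each month.
3rd Thursday of November 2013: 2013-11-21.
December 2013 — 3rd Thursday is 2013-12-19.
3rd Thursday of January 2014: 2014-01-16.
3rd Thursday of February 2014: 2014-02-20.
3rd Thursday of March 2014: 2014-03-20.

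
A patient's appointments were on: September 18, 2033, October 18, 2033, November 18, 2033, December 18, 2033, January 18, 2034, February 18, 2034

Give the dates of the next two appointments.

The day-of-month is always 18 (30, 31, 30, 31, 31 days between events).
So this recurs on the 18th of each month.
March 2034: March 18, 2034.
April 2034: April 18, 2034.

March 18, 2034; April 18, 2034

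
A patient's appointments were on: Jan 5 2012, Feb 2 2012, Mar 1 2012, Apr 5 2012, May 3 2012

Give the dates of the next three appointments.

Jun 7 2012, Jul 5 2012, Aug 2 2012

Gaps: 28, 28, 35, 28 days — a mix of 28 and 35. Every date is a Thursday.
Each is the 1st Thursday of its month.
1st Thursday of June 2012: Jun 7 2012.
1st Thursday of July 2012: Jul 5 2012.
August 2012 — 1st Thursday is Aug 2 2012.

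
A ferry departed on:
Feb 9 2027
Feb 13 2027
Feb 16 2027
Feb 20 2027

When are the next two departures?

Feb 23 2027, Feb 27 2027

The gap pattern 4, 3, 4 repeats every 2 events.
These are the Tuesdays and Saturdays of each week.
Next Tuesday: Feb 23 2027.
The following Saturday is Feb 27 2027.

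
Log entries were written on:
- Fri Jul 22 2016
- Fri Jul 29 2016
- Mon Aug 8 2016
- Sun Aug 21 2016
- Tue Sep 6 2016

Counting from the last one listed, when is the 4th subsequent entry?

Gaps: 7, 10, 13, 16 days — each gap is 3 larger than the previous one.
Next gap: 19 days. Tue Sep 6 2016 + 19 days = Sun Sep 25 2016.
Next gap: 22 days. Sun Sep 25 2016 + 22 days = Mon Oct 17 2016.
Next gap: 25 days. Mon Oct 17 2016 + 25 days = Fri Nov 11 2016.
Next gap: 28 days. Fri Nov 11 2016 + 28 days = Fri Dec 9 2016.

Fri Dec 9 2016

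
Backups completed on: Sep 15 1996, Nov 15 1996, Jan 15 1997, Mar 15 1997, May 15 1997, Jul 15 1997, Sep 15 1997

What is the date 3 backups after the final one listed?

The day-of-month is always 15 (61, 61, 59, 61, 61, 62 days between events).
So this recurs on the 15th of every 2 months.
November 1997: Nov 15 1997.
January 1998: Jan 15 1998.
March 1998: Mar 15 1998.

Mar 15 1998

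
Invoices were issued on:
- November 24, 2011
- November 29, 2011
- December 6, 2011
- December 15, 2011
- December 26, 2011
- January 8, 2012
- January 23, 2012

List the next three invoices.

February 9, 2012; February 28, 2012; March 20, 2012

The spacing grows by 2 each time: 5, 7, 9, 11, 13, 15 days.
Next gap: 17 days. January 23, 2012 + 17 days = February 9, 2012.
Next gap: 19 days. February 9, 2012 + 19 days = February 28, 2012.
Next gap: 21 days. February 28, 2012 + 21 days = March 20, 2012.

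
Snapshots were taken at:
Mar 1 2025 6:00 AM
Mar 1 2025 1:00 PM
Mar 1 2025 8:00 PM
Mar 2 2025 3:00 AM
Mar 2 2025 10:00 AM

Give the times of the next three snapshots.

Mar 2 2025 5:00 PM, Mar 3 2025 12:00 AM, Mar 3 2025 7:00 AM

Gaps: 7, 7, 7, 7 hours — each event is 7 hours after the previous one.
Mar 2 2025 10:00 AM + 7 h = Mar 2 2025 5:00 PM.
Mar 2 2025 5:00 PM + 7 h = Mar 3 2025 12:00 AM.
Mar 3 2025 12:00 AM + 7 h = Mar 3 2025 7:00 AM.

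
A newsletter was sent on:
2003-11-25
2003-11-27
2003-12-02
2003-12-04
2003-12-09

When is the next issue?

2003-12-11

The gap pattern 2, 5, 2, 5 repeats every 2 events.
These are the Tuesdays and Thursdays of each week.
The following Thursday is 2003-12-11.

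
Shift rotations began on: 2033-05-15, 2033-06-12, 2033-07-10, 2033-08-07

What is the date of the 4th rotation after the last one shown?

Every event comes 28 days after the last (28, 28, 28).
2033-08-07 + 28 days = 2033-09-04.
2033-09-04 + 28 days = 2033-10-02.
2033-10-02 + 28 days = 2033-10-30.
2033-10-30 + 28 days = 2033-11-27.

2033-11-27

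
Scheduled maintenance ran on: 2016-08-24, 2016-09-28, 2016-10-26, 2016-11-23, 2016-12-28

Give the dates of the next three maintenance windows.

Gaps: 35, 28, 28, 35 days — a mix of 28 and 35. Every date is a Wednesday.
Each is the 4th Wednesday of its month.
January 2017 — 4th Wednesday is 2017-01-25.
4th Wednesday of February 2017: 2017-02-22.
4th Wednesday of March 2017: 2017-03-22.

2017-01-25, 2017-02-22, 2017-03-22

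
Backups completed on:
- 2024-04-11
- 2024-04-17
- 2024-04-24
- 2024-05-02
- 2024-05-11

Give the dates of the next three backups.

Gaps: 6, 7, 8, 9 days — each gap is 1 larger than the previous one.
Next gap: 10 days. 2024-05-11 + 10 days = 2024-05-21.
Next gap: 11 days. 2024-05-21 + 11 days = 2024-06-01.
Next gap: 12 days. 2024-06-01 + 12 days = 2024-06-13.

2024-05-21, 2024-06-01, 2024-06-13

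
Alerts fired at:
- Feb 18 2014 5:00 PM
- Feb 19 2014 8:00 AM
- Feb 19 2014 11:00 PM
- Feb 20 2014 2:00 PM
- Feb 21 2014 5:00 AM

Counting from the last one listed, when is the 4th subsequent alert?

Feb 23 2014 5:00 PM

Spacing: 15, 15, 15, 15 h — constant 15 h.
Feb 21 2014 5:00 AM + 15 h = Feb 21 2014 8:00 PM.
Feb 21 2014 8:00 PM + 15 h = Feb 22 2014 11:00 AM.
Feb 22 2014 11:00 AM + 15 h = Feb 23 2014 2:00 AM.
Feb 23 2014 2:00 AM + 15 h = Feb 23 2014 5:00 PM.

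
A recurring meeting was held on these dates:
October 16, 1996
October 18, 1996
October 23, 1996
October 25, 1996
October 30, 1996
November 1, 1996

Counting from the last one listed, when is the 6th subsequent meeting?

The gap pattern 2, 5, 2, 5, 2 repeats every 2 events.
These are the Wednesdays and Fridays of each week.
Next Wednesday: November 6, 1996.
Next Friday: November 8, 1996.
The following Wednesday is November 13, 1996.
Next Friday: November 15, 1996.
The following Wednesday is November 20, 1996.
Next Friday: November 22, 1996.

November 22, 1996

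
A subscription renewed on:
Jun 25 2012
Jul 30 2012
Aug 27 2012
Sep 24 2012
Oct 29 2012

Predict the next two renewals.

Every date is a Monday; gaps 35, 28, 28, 35 days.
Each is the last Monday of its month (at least one falls on the 29th or later, ruling out '4th Monday').
November 2012 ends with Monday Nov 26 2012.
December 2012 ends with Monday Dec 31 2012.

Nov 26 2012, Dec 31 2012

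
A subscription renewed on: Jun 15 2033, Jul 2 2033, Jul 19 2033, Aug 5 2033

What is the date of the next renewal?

Gaps between consecutive events: 17, 17, 17 days — a constant 17-day interval.
Aug 5 2033 + 17 days = Aug 22 2033.

Aug 22 2033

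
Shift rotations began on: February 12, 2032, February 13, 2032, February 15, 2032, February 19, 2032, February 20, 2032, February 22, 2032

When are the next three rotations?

Every event lands on a Thursday or Friday or Sunday (gaps cycle 1, 2, 4, 1, 2).
So the schedule is: every Thursday, Friday and Sunday.
Next Thursday: February 26, 2032.
The following Friday is February 27, 2032.
Next Sunday: February 29, 2032.

February 26, 2032; February 27, 2032; February 29, 2032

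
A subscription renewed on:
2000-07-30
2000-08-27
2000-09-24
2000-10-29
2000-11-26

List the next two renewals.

These are Sundays with 28, 28, 35, 28-day gaps.
Each is the final Sunday of its month — 2000-07-30 is past the 28th, so '4th Sunday' doesn't fit.
Last Sunday of December 2000: 2000-12-31.
Last Sunday of January 2001: 2001-01-28.

2000-12-31, 2001-01-28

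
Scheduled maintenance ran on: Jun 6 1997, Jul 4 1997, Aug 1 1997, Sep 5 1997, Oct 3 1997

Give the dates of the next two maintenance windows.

Nov 7 1997, Dec 5 1997

Gaps: 28, 28, 35, 28 days — a mix of 28 and 35. Every date is a Friday.
Each is the 1st Friday of its month.
1st Friday of November 1997: Nov 7 1997.
1st Friday of December 1997: Dec 5 1997.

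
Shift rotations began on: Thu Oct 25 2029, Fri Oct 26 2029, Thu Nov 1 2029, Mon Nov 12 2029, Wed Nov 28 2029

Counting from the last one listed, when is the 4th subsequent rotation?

Gaps: 1, 6, 11, 16 days — each gap is 5 larger than the previous one.
Next gap: 21 days. Wed Nov 28 2029 + 21 days = Wed Dec 19 2029.
Next gap: 26 days. Wed Dec 19 2029 + 26 days = Mon Jan 14 2030.
Next gap: 31 days. Mon Jan 14 2030 + 31 days = Thu Feb 14 2030.
Next gap: 36 days. Thu Feb 14 2030 + 36 days = Fri Mar 22 2030.

Fri Mar 22 2030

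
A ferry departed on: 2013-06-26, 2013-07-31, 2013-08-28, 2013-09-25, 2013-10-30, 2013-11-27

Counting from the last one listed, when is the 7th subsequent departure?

All Wednesdays; the gaps (35, 28, 28, 35, 28) vary with month length.
This is the last Wednesday of each month.
December 2013 ends with Wednesday 2013-12-25.
Last Wednesday of January 2014: 2014-01-29.
February 2014 ends with Wednesday 2014-02-26.
March 2014 ends with Wednesday 2014-03-26.
Last Wednesday of April 2014: 2014-04-30.
May 2014 ends with Wednesday 2014-05-28.
June 2014 ends with Wednesday 2014-06-25.

2014-06-25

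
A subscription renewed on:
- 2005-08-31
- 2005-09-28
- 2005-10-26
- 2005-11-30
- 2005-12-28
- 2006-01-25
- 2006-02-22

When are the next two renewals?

Every date is a Wednesday; gaps 28, 28, 35, 28, 28, 28 days.
Each is the last Wednesday of its month (at least one falls on the 29th or later, ruling out '4th Wednesday').
March 2006 ends with Wednesday 2006-03-29.
April 2006 ends with Wednesday 2006-04-26.

2006-03-29, 2006-04-26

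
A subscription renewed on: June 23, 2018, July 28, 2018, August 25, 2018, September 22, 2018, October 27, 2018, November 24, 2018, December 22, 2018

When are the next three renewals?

January 26, 2019; February 23, 2019; March 23, 2019

All dates are Saturdays, 35, 28, 28, 35, 28, 28 days apart.
Specifically, the 4th Saturday of each month.
4th Saturday of January 2019: January 26, 2019.
4th Saturday of February 2019: February 23, 2019.
March 2019 — 4th Saturday is March 23, 2019.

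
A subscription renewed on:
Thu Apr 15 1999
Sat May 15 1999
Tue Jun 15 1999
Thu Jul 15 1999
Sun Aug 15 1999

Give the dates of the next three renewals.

Wed Sep 15 1999, Fri Oct 15 1999, Mon Nov 15 1999

Each date is the 15th; the gaps (30, 31, 30, 31) track the month lengths.
The rule is the 15th of each month.
Next: September 1999 → Wed Sep 15 1999.
Next: October 1999 → Fri Oct 15 1999.
Next: November 1999 → Mon Nov 15 1999.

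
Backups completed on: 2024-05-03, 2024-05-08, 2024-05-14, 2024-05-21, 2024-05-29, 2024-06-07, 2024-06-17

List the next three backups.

Intervals are 5, 6, 7, 8, 9, 10 days — an arithmetic progression with common difference 1.
Next gap: 11 days. 2024-06-17 + 11 days = 2024-06-28.
Next gap: 12 days. 2024-06-28 + 12 days = 2024-07-10.
Next gap: 13 days. 2024-07-10 + 13 days = 2024-07-23.

2024-06-28, 2024-07-10, 2024-07-23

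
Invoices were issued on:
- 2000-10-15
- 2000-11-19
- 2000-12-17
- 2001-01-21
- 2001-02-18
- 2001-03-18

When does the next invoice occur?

2001-04-15

These are Sundays at 28- or 35-day spacing (35, 28, 35, 28, 28).
The pattern: 3rd Sunday of the month.
3rd Sunday of April 2001: 2001-04-15.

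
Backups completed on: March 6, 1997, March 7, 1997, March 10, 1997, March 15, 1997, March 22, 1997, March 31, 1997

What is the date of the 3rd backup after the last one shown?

Gaps: 1, 3, 5, 7, 9 days — each gap is 2 larger than the previous one.
Next gap: 11 days. March 31, 1997 + 11 days = April 11, 1997.
Next gap: 13 days. April 11, 1997 + 13 days = April 24, 1997.
Next gap: 15 days. April 24, 1997 + 15 days = May 9, 1997.

May 9, 1997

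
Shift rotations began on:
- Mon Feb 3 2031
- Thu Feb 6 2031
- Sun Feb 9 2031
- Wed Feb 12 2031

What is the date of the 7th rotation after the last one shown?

Wed Mar 5 2031

Every event comes 3 days after the last (3, 3, 3).
Wed Feb 12 2031 + 3 days = Sat Feb 15 2031.
Sat Feb 15 2031 + 3 days = Tue Feb 18 2031.
Tue Feb 18 2031 + 3 days = Fri Feb 21 2031.
Fri Feb 21 2031 + 3 days = Mon Feb 24 2031.
Mon Feb 24 2031 + 3 days = Thu Feb 27 2031.
Thu Feb 27 2031 + 3 days = Sun Mar 2 2031.
Sun Mar 2 2031 + 3 days = Wed Mar 5 2031.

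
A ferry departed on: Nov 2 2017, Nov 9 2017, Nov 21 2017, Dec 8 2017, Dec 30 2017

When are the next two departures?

Jan 26 2018, Feb 27 2018

The spacing grows by 5 each time: 7, 12, 17, 22 days.
Next gap: 27 days. Dec 30 2017 + 27 days = Jan 26 2018.
Next gap: 32 days. Jan 26 2018 + 32 days = Feb 27 2018.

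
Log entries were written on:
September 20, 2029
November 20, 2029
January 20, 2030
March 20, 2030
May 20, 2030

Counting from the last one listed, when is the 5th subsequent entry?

Each date is the 20th; the gaps (61, 61, 59, 61) track the month lengths.
The rule is the 20th of every 2 months.
July 2030: July 20, 2030.
September 2030: September 20, 2030.
November 2030: November 20, 2030.
Next: January 2031 → January 20, 2031.
Next: March 2031 → March 20, 2031.

March 20, 2031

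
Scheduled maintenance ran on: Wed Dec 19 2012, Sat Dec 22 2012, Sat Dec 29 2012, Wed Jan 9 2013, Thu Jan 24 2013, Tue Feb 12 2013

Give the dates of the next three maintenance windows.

Thu Mar 7 2013, Wed Apr 3 2013, Sat May 4 2013

Intervals are 3, 7, 11, 15, 19 days — an arithmetic progression with common difference 4.
Next gap: 23 days. Tue Feb 12 2013 + 23 days = Thu Mar 7 2013.
Next gap: 27 days. Thu Mar 7 2013 + 27 days = Wed Apr 3 2013.
Next gap: 31 days. Wed Apr 3 2013 + 31 days = Sat May 4 2013.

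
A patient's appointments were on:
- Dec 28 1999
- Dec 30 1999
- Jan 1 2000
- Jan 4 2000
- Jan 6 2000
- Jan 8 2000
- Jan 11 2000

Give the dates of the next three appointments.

Jan 13 2000, Jan 15 2000, Jan 18 2000

The gap pattern 2, 2, 3, 2, 2, 3 repeats every 3 events.
These are the Tuesdays, Thursdays and Saturdays of each week.
The following Thursday is Jan 13 2000.
Next Saturday: Jan 15 2000.
The following Tuesday is Jan 18 2000.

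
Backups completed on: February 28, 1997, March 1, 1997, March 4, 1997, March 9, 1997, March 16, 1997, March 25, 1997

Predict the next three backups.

April 5, 1997; April 18, 1997; May 3, 1997

Gaps: 1, 3, 5, 7, 9 days — each gap is 2 larger than the previous one.
Next gap: 11 days. March 25, 1997 + 11 days = April 5, 1997.
Next gap: 13 days. April 5, 1997 + 13 days = April 18, 1997.
Next gap: 15 days. April 18, 1997 + 15 days = May 3, 1997.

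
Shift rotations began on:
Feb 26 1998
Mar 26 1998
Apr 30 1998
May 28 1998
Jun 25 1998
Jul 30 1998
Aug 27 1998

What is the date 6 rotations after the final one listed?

Feb 25 1999

Every date is a Thursday; gaps 28, 35, 28, 28, 35, 28 days.
Each is the last Thursday of its month (at least one falls on the 29th or later, ruling out '4th Thursday').
September 1998 ends with Thursday Sep 24 1998.
Last Thursday of October 1998: Oct 29 1998.
Last Thursday of November 1998: Nov 26 1998.
Last Thursday of December 1998: Dec 31 1998.
January 1999 ends with Thursday Jan 28 1999.
Last Thursday of February 1999: Feb 25 1999.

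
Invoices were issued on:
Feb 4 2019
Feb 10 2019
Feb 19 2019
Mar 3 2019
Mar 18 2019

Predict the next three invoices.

Intervals are 6, 9, 12, 15 days — an arithmetic progression with common difference 3.
Next gap: 18 days. Mar 18 2019 + 18 days = Apr 5 2019.
Next gap: 21 days. Apr 5 2019 + 21 days = Apr 26 2019.
Next gap: 24 days. Apr 26 2019 + 24 days = May 20 2019.

Apr 5 2019, Apr 26 2019, May 20 2019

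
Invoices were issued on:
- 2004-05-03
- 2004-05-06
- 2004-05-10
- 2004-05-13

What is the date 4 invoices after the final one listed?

Every event lands on a Monday or Thursday (gaps cycle 3, 4, 3).
So the schedule is: every Monday and Thursday.
The following Monday is 2004-05-17.
Next Thursday: 2004-05-20.
Next Monday: 2004-05-24.
The following Thursday is 2004-05-27.

2004-05-27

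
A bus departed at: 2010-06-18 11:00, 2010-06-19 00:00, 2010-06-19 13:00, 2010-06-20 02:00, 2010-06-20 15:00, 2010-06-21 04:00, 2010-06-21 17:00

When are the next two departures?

2010-06-22 06:00, 2010-06-22 19:00

Gaps: 13, 13, 13, 13, 13, 13 hours — each event is 13 hours after the previous one.
2010-06-21 17:00 + 13 h = 2010-06-22 06:00.
2010-06-22 06:00 + 13 h = 2010-06-22 19:00.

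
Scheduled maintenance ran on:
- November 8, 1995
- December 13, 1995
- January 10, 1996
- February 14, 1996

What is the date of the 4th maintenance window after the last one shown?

June 12, 1996

Gaps: 35, 28, 35 days — a mix of 28 and 35. Every date is a Wednesday.
Each is the 2nd Wednesday of its month.
2nd Wednesday of March 1996: March 13, 1996.
2nd Wednesday of April 1996: April 10, 1996.
2nd Wednesday of May 1996: May 8, 1996.
June 1996 — 2nd Wednesday is June 12, 1996.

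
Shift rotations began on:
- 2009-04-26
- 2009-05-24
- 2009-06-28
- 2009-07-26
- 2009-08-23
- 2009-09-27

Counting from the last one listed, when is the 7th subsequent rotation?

Gaps: 28, 35, 28, 28, 35 days — a mix of 28 and 35. Every date is a Sunday.
Each is the 4th Sunday of its month.
October 2009 — 4th Sunday is 2009-10-25.
November 2009 — 4th Sunday is 2009-11-22.
4th Sunday of December 2009: 2009-12-27.
4th Sunday of January 2010: 2010-01-24.
February 2010 — 4th Sunday is 2010-02-28.
4th Sunday of March 2010: 2010-03-28.
4th Sunday of April 2010: 2010-04-25.

2010-04-25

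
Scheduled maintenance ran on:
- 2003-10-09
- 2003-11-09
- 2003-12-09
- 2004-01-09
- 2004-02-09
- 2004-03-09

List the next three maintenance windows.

2004-04-09, 2004-05-09, 2004-06-09

The day-of-month is always 9 (31, 30, 31, 31, 29 days between events).
So this recurs on the 9th of each month.
April 2004: 2004-04-09.
Next: May 2004 → 2004-05-09.
June 2004: 2004-06-09.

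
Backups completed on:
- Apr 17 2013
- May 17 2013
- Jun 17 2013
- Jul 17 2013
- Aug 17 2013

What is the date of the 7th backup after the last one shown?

Mar 17 2014

Each date is the 17th; the gaps (30, 31, 30, 31) track the month lengths.
The rule is the 17th of each month.
Next: September 2013 → Sep 17 2013.
Next: October 2013 → Oct 17 2013.
November 2013: Nov 17 2013.
December 2013: Dec 17 2013.
January 2014: Jan 17 2014.
Next: February 2014 → Feb 17 2014.
Next: March 2014 → Mar 17 2014.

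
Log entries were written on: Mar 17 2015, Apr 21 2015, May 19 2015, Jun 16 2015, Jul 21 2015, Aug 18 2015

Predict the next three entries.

Sep 15 2015, Oct 20 2015, Nov 17 2015

Gaps: 35, 28, 28, 35, 28 days — a mix of 28 and 35. Every date is a Tuesday.
Each is the 3rd Tuesday of its month.
3rd Tuesday of September 2015: Sep 15 2015.
October 2015 — 3rd Tuesday is Oct 20 2015.
3rd Tuesday of November 2015: Nov 17 2015.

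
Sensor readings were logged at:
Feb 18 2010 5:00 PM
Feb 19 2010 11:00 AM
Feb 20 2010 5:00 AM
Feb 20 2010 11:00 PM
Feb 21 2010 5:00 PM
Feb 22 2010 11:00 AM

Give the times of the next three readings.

The interval is a steady 18 hours (18, 18, 18, 18, 18).
Feb 22 2010 11:00 AM + 18 h = Feb 23 2010 5:00 AM.
Feb 23 2010 5:00 AM + 18 h = Feb 23 2010 11:00 PM.
Feb 23 2010 11:00 PM + 18 h = Feb 24 2010 5:00 PM.

Feb 23 2010 5:00 AM, Feb 23 2010 11:00 PM, Feb 24 2010 5:00 PM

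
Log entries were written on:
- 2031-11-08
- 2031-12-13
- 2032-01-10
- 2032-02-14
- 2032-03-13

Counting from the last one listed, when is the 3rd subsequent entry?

Gaps: 35, 28, 35, 28 days — a mix of 28 and 35. Every date is a Saturday.
Each is the 2nd Saturday of its month.
April 2032 — 2nd Saturday is 2032-04-10.
May 2032 — 2nd Saturday is 2032-05-08.
2nd Saturday of June 2032: 2032-06-12.

2032-06-12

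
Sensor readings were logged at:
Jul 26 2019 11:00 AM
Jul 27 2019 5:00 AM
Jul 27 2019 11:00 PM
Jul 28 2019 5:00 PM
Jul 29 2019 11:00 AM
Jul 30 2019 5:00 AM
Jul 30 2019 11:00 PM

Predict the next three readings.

The interval is a steady 18 hours (18, 18, 18, 18, 18, 18).
Jul 30 2019 11:00 PM + 18 h = Jul 31 2019 5:00 PM.
Jul 31 2019 5:00 PM + 18 h = Aug 1 2019 11:00 AM.
Aug 1 2019 11:00 AM + 18 h = Aug 2 2019 5:00 AM.

Jul 31 2019 5:00 PM, Aug 1 2019 11:00 AM, Aug 2 2019 5:00 AM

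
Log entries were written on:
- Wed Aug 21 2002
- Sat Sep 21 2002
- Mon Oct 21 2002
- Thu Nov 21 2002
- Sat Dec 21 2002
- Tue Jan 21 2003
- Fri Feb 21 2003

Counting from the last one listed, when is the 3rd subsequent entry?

Each date is the 21st; the gaps (31, 30, 31, 30, 31, 31) track the month lengths.
The rule is the 21st of each month.
Next: March 2003 → Fri Mar 21 2003.
April 2003: Mon Apr 21 2003.
May 2003: Wed May 21 2003.

Wed May 21 2003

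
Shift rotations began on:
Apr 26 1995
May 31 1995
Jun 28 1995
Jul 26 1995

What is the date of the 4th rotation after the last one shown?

Nov 29 1995

These are Wednesdays with 35, 28, 28-day gaps.
Each is the final Wednesday of its month — May 31 1995 is past the 28th, so '4th Wednesday' doesn't fit.
Last Wednesday of August 1995: Aug 30 1995.
September 1995 ends with Wednesday Sep 27 1995.
October 1995 ends with Wednesday Oct 25 1995.
November 1995 ends with Wednesday Nov 29 1995.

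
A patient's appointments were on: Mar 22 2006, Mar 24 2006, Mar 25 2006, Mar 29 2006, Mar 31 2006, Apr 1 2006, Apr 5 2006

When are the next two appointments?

Gaps: 2, 1, 4, 2, 1, 4 days — not constant, but cyclic with period 3.
The events fall on every Wednesday, Friday and Saturday.
The following Friday is Apr 7 2006.
Next Saturday: Apr 8 2006.

Apr 7 2006, Apr 8 2006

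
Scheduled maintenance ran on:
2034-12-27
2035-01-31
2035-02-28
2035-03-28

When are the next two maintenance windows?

2035-04-25, 2035-05-30

All Wednesdays; the gaps (35, 28, 28) vary with month length.
This is the last Wednesday of each month.
Last Wednesday of April 2035: 2035-04-25.
Last Wednesday of May 2035: 2035-05-30.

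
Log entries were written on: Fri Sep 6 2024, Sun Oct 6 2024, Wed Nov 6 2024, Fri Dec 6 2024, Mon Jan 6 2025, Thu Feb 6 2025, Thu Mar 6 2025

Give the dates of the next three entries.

The day-of-month is always 6 (30, 31, 30, 31, 31, 28 days between events).
So this recurs on the 6th of each month.
Next: April 2025 → Sun Apr 6 2025.
May 2025: Tue May 6 2025.
Next: June 2025 → Fri Jun 6 2025.

Sun Apr 6 2025, Tue May 6 2025, Fri Jun 6 2025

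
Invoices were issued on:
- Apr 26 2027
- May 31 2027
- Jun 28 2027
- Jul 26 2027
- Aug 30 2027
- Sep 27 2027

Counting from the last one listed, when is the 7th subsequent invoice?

Apr 24 2028

Every date is a Monday; gaps 35, 28, 28, 35, 28 days.
Each is the last Monday of its month (at least one falls on the 29th or later, ruling out '4th Monday').
Last Monday of October 2027: Oct 25 2027.
Last Monday of November 2027: Nov 29 2027.
Last Monday of December 2027: Dec 27 2027.
Last Monday of January 2028: Jan 31 2028.
February 2028 ends with Monday Feb 28 2028.
Last Monday of March 2028: Mar 27 2028.
April 2028 ends with Monday Apr 24 2028.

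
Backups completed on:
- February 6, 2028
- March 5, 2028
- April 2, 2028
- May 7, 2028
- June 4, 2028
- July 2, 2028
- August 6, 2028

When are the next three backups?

September 3, 2028; October 1, 2028; November 5, 2028

Gaps: 28, 28, 35, 28, 28, 35 days — a mix of 28 and 35. Every date is a Sunday.
Each is the 1st Sunday of its month.
1st Sunday of September 2028: September 3, 2028.
1st Sunday of October 2028: October 1, 2028.
November 2028 — 1st Sunday is November 5, 2028.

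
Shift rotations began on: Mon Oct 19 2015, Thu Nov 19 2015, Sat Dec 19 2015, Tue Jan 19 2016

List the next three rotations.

The day-of-month is always 19 (31, 30, 31 days between events).
So this recurs on the 19th of each month.
February 2016: Fri Feb 19 2016.
Next: March 2016 → Sat Mar 19 2016.
Next: April 2016 → Tue Apr 19 2016.

Fri Feb 19 2016, Sat Mar 19 2016, Tue Apr 19 2016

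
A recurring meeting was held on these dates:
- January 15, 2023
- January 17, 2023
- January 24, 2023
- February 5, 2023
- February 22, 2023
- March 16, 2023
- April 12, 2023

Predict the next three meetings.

The spacing grows by 5 each time: 2, 7, 12, 17, 22, 27 days.
Next gap: 32 days. April 12, 2023 + 32 days = May 14, 2023.
Next gap: 37 days. May 14, 2023 + 37 days = June 20, 2023.
Next gap: 42 days. June 20, 2023 + 42 days = August 1, 2023.

May 14, 2023; June 20, 2023; August 1, 2023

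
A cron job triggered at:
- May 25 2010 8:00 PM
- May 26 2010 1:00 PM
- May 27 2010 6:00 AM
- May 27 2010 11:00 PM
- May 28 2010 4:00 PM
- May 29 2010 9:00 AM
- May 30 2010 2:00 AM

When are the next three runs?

Spacing: 17, 17, 17, 17, 17, 17 h — constant 17 h.
May 30 2010 2:00 AM + 17 h = May 30 2010 7:00 PM.
May 30 2010 7:00 PM + 17 h = May 31 2010 12:00 PM.
May 31 2010 12:00 PM + 17 h = Jun 1 2010 5:00 AM.

May 30 2010 7:00 PM, May 31 2010 12:00 PM, Jun 1 2010 5:00 AM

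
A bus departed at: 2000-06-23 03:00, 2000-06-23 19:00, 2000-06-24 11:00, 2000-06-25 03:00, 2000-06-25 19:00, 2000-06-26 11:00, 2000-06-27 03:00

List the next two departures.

Gaps: 16, 16, 16, 16, 16, 16 hours — each event is 16 hours after the previous one.
2000-06-27 03:00 + 16 h = 2000-06-27 19:00.
2000-06-27 19:00 + 16 h = 2000-06-28 11:00.

2000-06-27 19:00, 2000-06-28 11:00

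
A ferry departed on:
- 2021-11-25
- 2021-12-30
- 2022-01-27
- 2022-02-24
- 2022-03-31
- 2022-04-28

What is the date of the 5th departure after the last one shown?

All Thursdays; the gaps (35, 28, 28, 35, 28) vary with month length.
This is the last Thursday of each month.
Last Thursday of May 2022: 2022-05-26.
June 2022 ends with Thursday 2022-06-30.
Last Thursday of July 2022: 2022-07-28.
Last Thursday of August 2022: 2022-08-25.
September 2022 ends with Thursday 2022-09-29.

2022-09-29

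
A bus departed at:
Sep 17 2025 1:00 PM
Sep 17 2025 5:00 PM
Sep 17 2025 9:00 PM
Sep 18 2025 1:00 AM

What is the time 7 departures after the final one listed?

Gaps: 4, 4, 4 hours — each event is 4 hours after the previous one.
Sep 18 2025 1:00 AM + 4 h = Sep 18 2025 5:00 AM.
Sep 18 2025 5:00 AM + 4 h = Sep 18 2025 9:00 AM.
Sep 18 2025 9:00 AM + 4 h = Sep 18 2025 1:00 PM.
Sep 18 2025 1:00 PM + 4 h = Sep 18 2025 5:00 PM.
Sep 18 2025 5:00 PM + 4 h = Sep 18 2025 9:00 PM.
Sep 18 2025 9:00 PM + 4 h = Sep 19 2025 1:00 AM.
Sep 19 2025 1:00 AM + 4 h = Sep 19 2025 5:00 AM.

Sep 19 2025 5:00 AM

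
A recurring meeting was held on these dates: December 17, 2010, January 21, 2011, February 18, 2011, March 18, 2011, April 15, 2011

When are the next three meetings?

Gaps: 35, 28, 28, 28 days — a mix of 28 and 35. Every date is a Friday.
Each is the 3rd Friday of its month.
May 2011 — 3rd Friday is May 20, 2011.
3rd Friday of June 2011: June 17, 2011.
July 2011 — 3rd Friday is July 15, 2011.

May 20, 2011; June 17, 2011; July 15, 2011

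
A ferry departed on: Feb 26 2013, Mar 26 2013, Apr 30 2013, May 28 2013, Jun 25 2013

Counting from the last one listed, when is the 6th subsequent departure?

Dec 31 2013

Every date is a Tuesday; gaps 28, 35, 28, 28 days.
Each is the last Tuesday of its month (at least one falls on the 29th or later, ruling out '4th Tuesday').
Last Tuesday of July 2013: Jul 30 2013.
August 2013 ends with Tuesday Aug 27 2013.
Last Tuesday of September 2013: Sep 24 2013.
October 2013 ends with Tuesday Oct 29 2013.
November 2013 ends with Tuesday Nov 26 2013.
Last Tuesday of December 2013: Dec 31 2013.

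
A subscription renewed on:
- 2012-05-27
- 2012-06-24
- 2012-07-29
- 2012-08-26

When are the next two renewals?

2012-09-30, 2012-10-28

Every date is a Sunday; gaps 28, 35, 28 days.
Each is the last Sunday of its month (at least one falls on the 29th or later, ruling out '4th Sunday').
September 2012 ends with Sunday 2012-09-30.
October 2012 ends with Sunday 2012-10-28.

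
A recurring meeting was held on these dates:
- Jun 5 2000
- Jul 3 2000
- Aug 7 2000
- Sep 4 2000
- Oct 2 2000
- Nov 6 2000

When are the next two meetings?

All dates are Mondays, 28, 35, 28, 28, 35 days apart.
Specifically, the 1st Monday of each month.
December 2000 — 1st Monday is Dec 4 2000.
January 2001 — 1st Monday is Jan 1 2001.

Dec 4 2000, Jan 1 2001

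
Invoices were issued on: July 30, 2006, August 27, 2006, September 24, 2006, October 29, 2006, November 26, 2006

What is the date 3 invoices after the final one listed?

All Sundays; the gaps (28, 28, 35, 28) vary with month length.
This is the last Sunday of each month.
Last Sunday of December 2006: December 31, 2006.
January 2007 ends with Sunday January 28, 2007.
Last Sunday of February 2007: February 25, 2007.

February 25, 2007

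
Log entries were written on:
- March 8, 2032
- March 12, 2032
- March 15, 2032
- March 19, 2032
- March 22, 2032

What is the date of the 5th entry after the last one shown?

Gaps: 4, 3, 4, 3 days — not constant, but cyclic with period 2.
The events fall on every Monday and Friday.
Next Friday: March 26, 2032.
The following Monday is March 29, 2032.
The following Friday is April 2, 2032.
Next Monday: April 5, 2032.
The following Friday is April 9, 2032.

April 9, 2032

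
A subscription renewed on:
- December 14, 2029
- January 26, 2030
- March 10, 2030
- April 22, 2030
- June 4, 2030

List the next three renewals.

Every event comes 43 days after the last (43, 43, 43, 43).
June 4, 2030 + 43 days = July 17, 2030.
July 17, 2030 + 43 days = August 29, 2030.
August 29, 2030 + 43 days = October 11, 2030.

July 17, 2030; August 29, 2030; October 11, 2030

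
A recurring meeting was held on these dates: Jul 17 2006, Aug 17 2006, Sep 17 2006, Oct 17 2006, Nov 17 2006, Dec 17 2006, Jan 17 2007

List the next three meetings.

Feb 17 2007, Mar 17 2007, Apr 17 2007

Gaps: 31, 31, 30, 31, 30, 31 days — not constant. Every event is on the 17th of the month.
Pattern: the 17th of each month.
Next: February 2007 → Feb 17 2007.
March 2007: Mar 17 2007.
Next: April 2007 → Apr 17 2007.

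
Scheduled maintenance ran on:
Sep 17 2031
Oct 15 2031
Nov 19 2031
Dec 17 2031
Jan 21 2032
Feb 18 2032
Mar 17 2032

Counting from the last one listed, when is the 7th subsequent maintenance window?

All dates are Wednesdays, 28, 35, 28, 35, 28, 28 days apart.
Specifically, the 3rd Wednesday of each month.
3rd Wednesday of April 2032: Apr 21 2032.
May 2032 — 3rd Wednesday is May 19 2032.
3rd Wednesday of June 2032: Jun 16 2032.
3rd Wednesday of July 2032: Jul 21 2032.
3rd Wednesday of August 2032: Aug 18 2032.
September 2032 — 3rd Wednesday is Sep 15 2032.
3rd Wednesday of October 2032: Oct 20 2032.

Oct 20 2032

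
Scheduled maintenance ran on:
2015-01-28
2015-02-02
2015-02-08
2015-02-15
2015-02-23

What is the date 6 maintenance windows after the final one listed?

2015-05-03

Gaps: 5, 6, 7, 8 days — each gap is 1 larger than the previous one.
Next gap: 9 days. 2015-02-23 + 9 days = 2015-03-04.
Next gap: 10 days. 2015-03-04 + 10 days = 2015-03-14.
Next gap: 11 days. 2015-03-14 + 11 days = 2015-03-25.
Next gap: 12 days. 2015-03-25 + 12 days = 2015-04-06.
Next gap: 13 days. 2015-04-06 + 13 days = 2015-04-19.
Next gap: 14 days. 2015-04-19 + 14 days = 2015-05-03.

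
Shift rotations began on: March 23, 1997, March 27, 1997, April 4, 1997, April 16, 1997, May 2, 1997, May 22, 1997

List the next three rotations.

The spacing grows by 4 each time: 4, 8, 12, 16, 20 days.
Next gap: 24 days. May 22, 1997 + 24 days = June 15, 1997.
Next gap: 28 days. June 15, 1997 + 28 days = July 13, 1997.
Next gap: 32 days. July 13, 1997 + 32 days = August 14, 1997.

June 15, 1997; July 13, 1997; August 14, 1997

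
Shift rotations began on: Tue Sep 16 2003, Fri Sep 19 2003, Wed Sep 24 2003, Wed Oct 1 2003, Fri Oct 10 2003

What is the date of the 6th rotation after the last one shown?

The spacing grows by 2 each time: 3, 5, 7, 9 days.
Next gap: 11 days. Fri Oct 10 2003 + 11 days = Tue Oct 21 2003.
Next gap: 13 days. Tue Oct 21 2003 + 13 days = Mon Nov 3 2003.
Next gap: 15 days. Mon Nov 3 2003 + 15 days = Tue Nov 18 2003.
Next gap: 17 days. Tue Nov 18 2003 + 17 days = Fri Dec 5 2003.
Next gap: 19 days. Fri Dec 5 2003 + 19 days = Wed Dec 24 2003.
Next gap: 21 days. Wed Dec 24 2003 + 21 days = Wed Jan 14 2004.

Wed Jan 14 2004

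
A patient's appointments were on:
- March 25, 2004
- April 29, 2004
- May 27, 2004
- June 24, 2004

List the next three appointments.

These are Thursdays with 35, 28, 28-day gaps.
Each is the final Thursday of its month — April 29, 2004 is past the 28th, so '4th Thursday' doesn't fit.
July 2004 ends with Thursday July 29, 2004.
August 2004 ends with Thursday August 26, 2004.
Last Thursday of September 2004: September 30, 2004.

July 29, 2004; August 26, 2004; September 30, 2004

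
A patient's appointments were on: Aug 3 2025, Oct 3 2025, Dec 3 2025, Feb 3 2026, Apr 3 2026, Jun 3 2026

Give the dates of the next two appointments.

Aug 3 2026, Oct 3 2026

Gaps: 61, 61, 62, 59, 61 days — not constant. Every event is on the 3rd of the month.
Pattern: the 3rd of every 2 months.
August 2026: Aug 3 2026.
Next: October 2026 → Oct 3 2026.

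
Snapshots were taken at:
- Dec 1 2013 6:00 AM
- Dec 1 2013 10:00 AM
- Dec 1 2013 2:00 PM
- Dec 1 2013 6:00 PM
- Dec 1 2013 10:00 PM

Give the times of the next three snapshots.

Dec 2 2013 2:00 AM, Dec 2 2013 6:00 AM, Dec 2 2013 10:00 AM

Gaps: 4, 4, 4, 4 hours — each event is 4 hours after the previous one.
Dec 1 2013 10:00 PM + 4 h = Dec 2 2013 2:00 AM.
Dec 2 2013 2:00 AM + 4 h = Dec 2 2013 6:00 AM.
Dec 2 2013 6:00 AM + 4 h = Dec 2 2013 10:00 AM.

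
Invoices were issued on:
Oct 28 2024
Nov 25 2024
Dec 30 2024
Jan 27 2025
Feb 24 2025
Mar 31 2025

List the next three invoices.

These are Mondays with 28, 35, 28, 28, 35-day gaps.
Each is the final Monday of its month — Dec 30 2024 is past the 28th, so '4th Monday' doesn't fit.
Last Monday of April 2025: Apr 28 2025.
May 2025 ends with Monday May 26 2025.
Last Monday of June 2025: Jun 30 2025.

Apr 28 2025, May 26 2025, Jun 30 2025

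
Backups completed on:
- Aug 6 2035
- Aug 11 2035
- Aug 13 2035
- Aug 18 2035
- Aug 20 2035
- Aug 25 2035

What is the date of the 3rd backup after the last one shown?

The gap pattern 5, 2, 5, 2, 5 repeats every 2 events.
These are the Mondays and Saturdays of each week.
Next Monday: Aug 27 2035.
The following Saturday is Sep 1 2035.
The following Monday is Sep 3 2035.

Sep 3 2035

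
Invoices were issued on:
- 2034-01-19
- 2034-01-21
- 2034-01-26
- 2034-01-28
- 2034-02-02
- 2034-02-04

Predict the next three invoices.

Gaps: 2, 5, 2, 5, 2 days — not constant, but cyclic with period 2.
The events fall on every Thursday and Saturday.
The following Thursday is 2034-02-09.
The following Saturday is 2034-02-11.
Next Thursday: 2034-02-16.

2034-02-09, 2034-02-11, 2034-02-16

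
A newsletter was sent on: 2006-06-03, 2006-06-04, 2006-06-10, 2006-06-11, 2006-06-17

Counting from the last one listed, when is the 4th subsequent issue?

2006-07-01

Every event lands on a Saturday or Sunday (gaps cycle 1, 6, 1, 6).
So the schedule is: every Saturday and Sunday.
Next Sunday: 2006-06-18.
Next Saturday: 2006-06-24.
The following Sunday is 2006-06-25.
The following Saturday is 2006-07-01.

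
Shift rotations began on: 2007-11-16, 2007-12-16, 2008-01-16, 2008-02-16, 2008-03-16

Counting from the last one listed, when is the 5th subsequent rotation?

Gaps: 30, 31, 31, 29 days — not constant. Every event is on the 16th of the month.
Pattern: the 16th of each month.
April 2008: 2008-04-16.
Next: May 2008 → 2008-05-16.
June 2008: 2008-06-16.
Next: July 2008 → 2008-07-16.
August 2008: 2008-08-16.

2008-08-16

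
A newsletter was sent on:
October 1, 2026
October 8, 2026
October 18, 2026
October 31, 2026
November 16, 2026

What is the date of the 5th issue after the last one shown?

Gaps: 7, 10, 13, 16 days — each gap is 3 larger than the previous one.
Next gap: 19 days. November 16, 2026 + 19 days = December 5, 2026.
Next gap: 22 days. December 5, 2026 + 22 days = December 27, 2026.
Next gap: 25 days. December 27, 2026 + 25 days = January 21, 2027.
Next gap: 28 days. January 21, 2027 + 28 days = February 18, 2027.
Next gap: 31 days. February 18, 2027 + 31 days = March 21, 2027.

March 21, 2027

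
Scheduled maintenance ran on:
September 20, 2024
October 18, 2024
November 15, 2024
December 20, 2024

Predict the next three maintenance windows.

January 17, 2025; February 21, 2025; March 21, 2025

These are Fridays at 28- or 35-day spacing (28, 28, 35).
The pattern: 3rd Friday of the month.
3rd Friday of January 2025: January 17, 2025.
February 2025 — 3rd Friday is February 21, 2025.
3rd Friday of March 2025: March 21, 2025.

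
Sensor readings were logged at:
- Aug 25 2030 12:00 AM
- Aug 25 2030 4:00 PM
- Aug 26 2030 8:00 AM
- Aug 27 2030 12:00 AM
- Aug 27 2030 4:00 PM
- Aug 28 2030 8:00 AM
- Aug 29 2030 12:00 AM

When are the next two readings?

Spacing: 16, 16, 16, 16, 16, 16 h — constant 16 h.
Aug 29 2030 12:00 AM + 16 h = Aug 29 2030 4:00 PM.
Aug 29 2030 4:00 PM + 16 h = Aug 30 2030 8:00 AM.

Aug 29 2030 4:00 PM, Aug 30 2030 8:00 AM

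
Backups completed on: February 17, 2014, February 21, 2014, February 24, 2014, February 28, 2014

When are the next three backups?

Every event lands on a Monday or Friday (gaps cycle 4, 3, 4).
So the schedule is: every Monday and Friday.
Next Monday: March 3, 2014.
Next Friday: March 7, 2014.
Next Monday: March 10, 2014.

March 3, 2014; March 7, 2014; March 10, 2014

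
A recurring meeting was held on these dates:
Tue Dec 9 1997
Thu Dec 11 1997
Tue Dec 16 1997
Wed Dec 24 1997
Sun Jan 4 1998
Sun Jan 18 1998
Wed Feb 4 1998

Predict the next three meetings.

Gaps: 2, 5, 8, 11, 14, 17 days — each gap is 3 larger than the previous one.
Next gap: 20 days. Wed Feb 4 1998 + 20 days = Tue Feb 24 1998.
Next gap: 23 days. Tue Feb 24 1998 + 23 days = Thu Mar 19 1998.
Next gap: 26 days. Thu Mar 19 1998 + 26 days = Tue Apr 14 1998.

Tue Feb 24 1998, Thu Mar 19 1998, Tue Apr 14 1998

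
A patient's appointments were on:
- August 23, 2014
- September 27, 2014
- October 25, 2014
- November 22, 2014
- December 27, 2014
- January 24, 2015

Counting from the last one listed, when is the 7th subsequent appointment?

August 22, 2015

Gaps: 35, 28, 28, 35, 28 days — a mix of 28 and 35. Every date is a Saturday.
Each is the 4th Saturday of its month.
4th Saturday of February 2015: February 28, 2015.
March 2015 — 4th Saturday is March 28, 2015.
4th Saturday of April 2015: April 25, 2015.
May 2015 — 4th Saturday is May 23, 2015.
June 2015 — 4th Saturday is June 27, 2015.
4th Saturday of July 2015: July 25, 2015.
4th Saturday of August 2015: August 22, 2015.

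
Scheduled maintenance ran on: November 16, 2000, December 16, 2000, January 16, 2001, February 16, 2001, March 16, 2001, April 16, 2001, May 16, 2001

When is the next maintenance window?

Gaps: 30, 31, 31, 28, 31, 30 days — not constant. Every event is on the 16th of the month.
Pattern: the 16th of each month.
June 2001: June 16, 2001.

June 16, 2001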